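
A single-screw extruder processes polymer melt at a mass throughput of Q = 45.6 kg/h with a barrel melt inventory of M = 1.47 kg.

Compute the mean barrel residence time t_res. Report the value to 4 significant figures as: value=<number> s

Throughput in SI: Q_s = 45.6 kg/h ÷ 3600 s/h = 0.0126667 kg/s
Mean residence time: t_res = M/Q_s = 1.47 kg / 0.0126667 kg/s = 116.053 s

value=116.1 s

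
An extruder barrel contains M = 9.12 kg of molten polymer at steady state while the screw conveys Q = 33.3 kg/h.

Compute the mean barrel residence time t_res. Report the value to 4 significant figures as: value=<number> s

Q_s = Q / 3600 = 33.3 / 3600 = 0.00925 kg/s
t_res = M / Q_s = 9.12 / 0.00925 = 985.946 s

value=985.9 s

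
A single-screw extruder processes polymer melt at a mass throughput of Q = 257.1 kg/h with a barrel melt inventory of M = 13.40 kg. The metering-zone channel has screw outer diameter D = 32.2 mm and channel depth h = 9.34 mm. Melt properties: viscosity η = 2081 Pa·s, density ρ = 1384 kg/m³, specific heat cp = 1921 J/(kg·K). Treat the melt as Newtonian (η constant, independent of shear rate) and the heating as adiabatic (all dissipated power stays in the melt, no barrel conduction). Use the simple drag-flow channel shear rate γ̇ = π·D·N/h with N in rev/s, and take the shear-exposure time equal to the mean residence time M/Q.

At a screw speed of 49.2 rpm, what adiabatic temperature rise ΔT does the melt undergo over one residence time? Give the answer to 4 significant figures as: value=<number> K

Throughput in SI: Q_s = 257.1 kg/h ÷ 3600 s/h = 0.0714167 kg/s
t_res = M / Q_s = 13.40 / 0.0714167 = 187.631 s
Geometry in metres: D = 32.2 mm → 0.0322 m, h = 9.34 mm → 0.00934 m; screw speed N = 49.2 rpm = 0.82 rev/s
γ̇ = π·D·N / h = π · 0.0322 · 0.82 / 0.00934 = 8.88122 s⁻¹
ΔT = η·γ̇²·t_res/(ρ·cp) = [2081 × 8.88122² × 187.631] / [1384 × 1921] = 11.584 K

value=11.58 K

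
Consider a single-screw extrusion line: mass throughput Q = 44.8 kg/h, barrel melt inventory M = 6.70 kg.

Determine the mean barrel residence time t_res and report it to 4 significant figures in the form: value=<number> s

value=538.4 s

Convert throughput: Q = 44.8 kg/h = 44.8/3600 = 0.0124444 kg/s
t_res = M / Q_s = 6.70 / 0.0124444 = 538.393 s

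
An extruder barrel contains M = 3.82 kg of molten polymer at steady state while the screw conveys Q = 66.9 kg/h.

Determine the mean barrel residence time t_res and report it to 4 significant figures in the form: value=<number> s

Throughput in SI: Q_s = 66.9 kg/h ÷ 3600 s/h = 0.0185833 kg/s
t_res = M / Q_s = 3.82 / 0.0185833 = 205.561 s

value=205.6 s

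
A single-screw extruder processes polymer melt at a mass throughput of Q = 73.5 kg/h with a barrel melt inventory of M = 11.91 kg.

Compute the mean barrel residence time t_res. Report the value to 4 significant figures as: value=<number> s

value=583.3 s

Throughput in SI: Q_s = 73.5 kg/h ÷ 3600 s/h = 0.0204167 kg/s
t_res = M / Q_s = 11.91 ÷ 0.0204167 = 583.347 s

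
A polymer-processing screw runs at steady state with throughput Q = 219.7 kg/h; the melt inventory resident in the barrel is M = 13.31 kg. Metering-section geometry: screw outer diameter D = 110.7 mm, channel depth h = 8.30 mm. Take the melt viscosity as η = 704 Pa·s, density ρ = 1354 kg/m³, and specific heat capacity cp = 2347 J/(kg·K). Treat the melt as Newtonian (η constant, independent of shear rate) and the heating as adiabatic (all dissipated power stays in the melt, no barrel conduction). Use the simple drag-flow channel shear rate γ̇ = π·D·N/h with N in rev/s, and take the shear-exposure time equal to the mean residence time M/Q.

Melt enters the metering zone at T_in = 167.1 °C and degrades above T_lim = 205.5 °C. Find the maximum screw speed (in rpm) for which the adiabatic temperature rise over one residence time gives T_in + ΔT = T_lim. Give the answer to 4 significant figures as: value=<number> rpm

Throughput in SI: Q_s = 219.7 kg/h ÷ 3600 s/h = 0.0610278 kg/s
Mean residence time: t_res = M/Q_s = 13.31 kg / 0.0610278 kg/s = 218.097 s
Geometry in SI: D = 110.7 mm → 0.1107 m, h = 8.30 mm → 0.0083 m
ΔT_a = T_lim − T_in = 205.5 − 167.1 = 38.4 K
γ̇_max² = ΔT_a·ρ·cp/(η·t_res) = 38.4·1354·2347/(704·218.097) = 794.767 s⁻²
Take the square root: γ̇_max = √(794.767) = 28.1916 s⁻¹
Solve γ̇ = πDN/h for N: N_max = γ̇_max·h/(π·D) = 28.1916 × 0.0083 / (π × 0.1107) = 0.672823 rev/s = 40.3694 rpm

value=40.37 rpm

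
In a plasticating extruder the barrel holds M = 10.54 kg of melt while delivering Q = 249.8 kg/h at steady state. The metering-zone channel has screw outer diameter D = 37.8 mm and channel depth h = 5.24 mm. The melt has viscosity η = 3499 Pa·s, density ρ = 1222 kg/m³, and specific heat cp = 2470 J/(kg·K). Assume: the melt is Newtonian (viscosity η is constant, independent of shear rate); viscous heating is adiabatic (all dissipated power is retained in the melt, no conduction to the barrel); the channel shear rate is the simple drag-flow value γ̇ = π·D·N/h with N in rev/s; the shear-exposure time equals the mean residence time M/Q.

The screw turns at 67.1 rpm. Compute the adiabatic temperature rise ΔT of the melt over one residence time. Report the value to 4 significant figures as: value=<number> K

value=113.1 K

Q_s = Q / 3600 = 249.8 / 3600 = 0.0693889 kg/s
t_res = M / Q_s = 10.54 ÷ 0.0693889 = 151.898 s
D = 37.8 mm = 0.0378 m;  h = 5.24 mm = 0.00524 m;  N = 67.1 rpm / 60 = 1.11833 rev/s
Shear rate: γ̇ = πDN/h = π·0.0378·1.11833/0.00524 = 25.3444 s⁻¹
ΔT = η·γ̇²·t_res / (ρ·cp) = 3499 · (25.3444)² · 151.898 / (1222 · 2470) = 113.107 K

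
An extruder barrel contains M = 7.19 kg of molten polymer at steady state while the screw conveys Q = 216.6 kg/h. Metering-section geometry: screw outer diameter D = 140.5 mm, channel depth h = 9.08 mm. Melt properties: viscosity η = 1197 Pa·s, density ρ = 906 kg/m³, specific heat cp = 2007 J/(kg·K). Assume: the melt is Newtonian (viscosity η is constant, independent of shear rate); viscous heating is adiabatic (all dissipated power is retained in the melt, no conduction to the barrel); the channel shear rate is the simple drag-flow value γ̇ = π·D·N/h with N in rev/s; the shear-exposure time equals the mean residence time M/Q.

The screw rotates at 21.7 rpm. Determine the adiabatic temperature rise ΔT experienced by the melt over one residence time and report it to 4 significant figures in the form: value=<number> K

value=24.32 K

Throughput in SI: Q_s = 216.6 kg/h ÷ 3600 s/h = 0.0601667 kg/s
Mean residence time: t_res = M/Q_s = 7.19 kg / 0.0601667 kg/s = 119.501 s
Convert to SI: D = 0.1405 m, h = 0.00908 m, N = 21.7/60 = 0.361667 rev/s
Shear rate: γ̇ = πDN/h = π·0.1405·0.361667/0.00908 = 17.5812 s⁻¹
Adiabatic rise: ΔT = η γ̇² t_res / (ρ cp) = 1197·(17.5812)²·119.501 / (906·2007) = 24.3158 K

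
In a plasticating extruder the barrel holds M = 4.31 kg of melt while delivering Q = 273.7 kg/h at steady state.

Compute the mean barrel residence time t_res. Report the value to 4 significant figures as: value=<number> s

Q_s = Q / 3600 = 273.7 / 3600 = 0.0760278 kg/s
t_res = M / Q_s = 4.31 ÷ 0.0760278 = 56.6898 s

value=56.69 s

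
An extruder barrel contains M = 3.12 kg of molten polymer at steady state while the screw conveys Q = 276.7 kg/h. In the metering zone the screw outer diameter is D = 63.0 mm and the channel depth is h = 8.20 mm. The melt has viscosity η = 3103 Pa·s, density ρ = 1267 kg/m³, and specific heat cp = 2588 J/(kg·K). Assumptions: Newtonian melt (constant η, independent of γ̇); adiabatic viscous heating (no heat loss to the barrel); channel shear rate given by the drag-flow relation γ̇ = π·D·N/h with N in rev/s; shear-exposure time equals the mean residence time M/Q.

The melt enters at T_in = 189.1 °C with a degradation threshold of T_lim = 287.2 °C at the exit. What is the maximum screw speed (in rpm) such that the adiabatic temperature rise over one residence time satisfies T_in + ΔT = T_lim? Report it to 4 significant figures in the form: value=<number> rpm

Q_s = Q / 3600 = 276.7 / 3600 = 0.0768611 kg/s
t_res = M / Q_s = 3.12 / 0.0768611 = 40.5927 s
D = 63.0 mm = 0.063 m;  h = 8.20 mm = 0.0082 m
ΔT_a = T_lim − T_in = 287.2 °C − 189.1 °C = 98.1 K
γ̇_max² = ΔT_a·ρ·cp/(η·t_res) = 98.1·1267·2588/(3103·40.5927) = 2553.76 s⁻²
Take the square root: γ̇_max = √(2553.76) = 50.5347 s⁻¹
Solve γ̇ = πDN/h for N: N_max = γ̇_max·h/(π·D) = 50.5347 × 0.0082 / (π × 0.063) = 2.0937 rev/s = 125.622 rpm

value=125.6 rpm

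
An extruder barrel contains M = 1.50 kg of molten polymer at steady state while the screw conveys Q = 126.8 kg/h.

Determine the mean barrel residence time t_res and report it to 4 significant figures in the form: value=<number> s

value=42.59 s

Throughput in SI: Q_s = 126.8 kg/h ÷ 3600 s/h = 0.0352222 kg/s
t_res = M / Q_s = 1.50 ÷ 0.0352222 = 42.5868 s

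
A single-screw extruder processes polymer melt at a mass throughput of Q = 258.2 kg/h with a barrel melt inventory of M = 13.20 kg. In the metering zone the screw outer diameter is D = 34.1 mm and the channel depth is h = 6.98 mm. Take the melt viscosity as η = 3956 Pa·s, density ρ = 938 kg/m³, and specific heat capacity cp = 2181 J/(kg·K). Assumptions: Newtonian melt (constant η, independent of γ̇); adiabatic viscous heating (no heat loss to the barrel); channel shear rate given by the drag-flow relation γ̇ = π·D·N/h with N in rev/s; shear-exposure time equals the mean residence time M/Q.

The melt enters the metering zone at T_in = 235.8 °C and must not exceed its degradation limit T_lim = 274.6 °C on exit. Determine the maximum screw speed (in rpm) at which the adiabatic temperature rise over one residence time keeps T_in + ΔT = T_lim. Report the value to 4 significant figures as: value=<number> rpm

value=40.82 rpm

Convert throughput: Q = 258.2 kg/h = 258.2/3600 = 0.0717222 kg/s
t_res = M / Q_s = 13.20 ÷ 0.0717222 = 184.043 s
Geometry in SI: D = 34.1 mm → 0.0341 m, h = 6.98 mm → 0.00698 m
Allowable rise: ΔT_a = T_lim − T_in = 274.6 − 235.8 = 38.8 K
Invert ΔT = ηγ̇²t_res/(ρcp) for γ̇: γ̇_max² = ΔT_a ρ cp / (η t_res) = 38.8·938·2181 / (3956·184.043) = 109.022 s⁻²
Take the square root: γ̇_max = √(109.022) = 10.4414 s⁻¹
N_max = γ̇_max h / (πD) = 10.4414·0.00698/(π·0.0341) = 0.680312 rev/s → ×60 = 40.8187 rpm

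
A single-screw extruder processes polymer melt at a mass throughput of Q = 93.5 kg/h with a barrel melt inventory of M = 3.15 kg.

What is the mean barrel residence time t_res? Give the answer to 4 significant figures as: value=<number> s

Convert throughput: Q = 93.5 kg/h = 93.5/3600 = 0.0259722 kg/s
Mean residence time: t_res = M/Q_s = 3.15 kg / 0.0259722 kg/s = 121.283 s

value=121.3 s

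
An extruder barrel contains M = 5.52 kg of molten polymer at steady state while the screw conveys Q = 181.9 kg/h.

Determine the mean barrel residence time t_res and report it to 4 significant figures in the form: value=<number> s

Throughput in SI: Q_s = 181.9 kg/h ÷ 3600 s/h = 0.0505278 kg/s
t_res = M / Q_s = 5.52 ÷ 0.0505278 = 109.247 s

value=109.2 s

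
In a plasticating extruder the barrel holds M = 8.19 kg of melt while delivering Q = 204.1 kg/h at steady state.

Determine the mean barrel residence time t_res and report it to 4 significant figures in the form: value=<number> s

Throughput in SI: Q_s = 204.1 kg/h ÷ 3600 s/h = 0.0566944 kg/s
t_res = M / Q_s = 8.19 / 0.0566944 = 144.459 s

value=144.5 s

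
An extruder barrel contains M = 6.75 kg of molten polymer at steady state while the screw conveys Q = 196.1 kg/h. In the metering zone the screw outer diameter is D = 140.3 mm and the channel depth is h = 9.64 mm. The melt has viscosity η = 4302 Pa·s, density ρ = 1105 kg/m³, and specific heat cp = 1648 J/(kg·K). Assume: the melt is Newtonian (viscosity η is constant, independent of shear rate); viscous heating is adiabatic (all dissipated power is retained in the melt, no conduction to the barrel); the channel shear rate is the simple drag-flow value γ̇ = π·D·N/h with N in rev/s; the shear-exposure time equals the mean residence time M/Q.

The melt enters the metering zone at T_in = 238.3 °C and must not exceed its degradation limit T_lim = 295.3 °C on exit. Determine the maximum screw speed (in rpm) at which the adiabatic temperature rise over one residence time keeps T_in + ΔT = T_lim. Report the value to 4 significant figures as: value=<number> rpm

value=18.31 rpm

Q_s = Q / 3600 = 196.1 / 3600 = 0.0544722 kg/s
t_res = M / Q_s = 6.75 ÷ 0.0544722 = 123.916 s
Geometry in SI: D = 140.3 mm → 0.1403 m, h = 9.64 mm → 0.00964 m
ΔT_a = T_lim − T_in = 295.3 − 238.3 = 57 K
Invert ΔT = ηγ̇²t_res/(ρcp) for γ̇: γ̇_max² = ΔT_a ρ cp / (η t_res) = 57·1105·1648 / (4302·123.916) = 194.713 s⁻²
γ̇_max = √194.713 = 13.954 s⁻¹
N_max = γ̇_max·h / (π·D) = 13.954 · 0.00964 / (π · 0.1403) = 0.305188 rev/s = 18.3113 rpm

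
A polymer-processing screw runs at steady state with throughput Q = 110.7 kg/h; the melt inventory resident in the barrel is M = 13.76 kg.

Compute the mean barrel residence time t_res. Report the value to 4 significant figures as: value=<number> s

Throughput in SI: Q_s = 110.7 kg/h ÷ 3600 s/h = 0.03075 kg/s
Mean residence time: t_res = M/Q_s = 13.76 kg / 0.03075 kg/s = 447.48 s

value=447.5 s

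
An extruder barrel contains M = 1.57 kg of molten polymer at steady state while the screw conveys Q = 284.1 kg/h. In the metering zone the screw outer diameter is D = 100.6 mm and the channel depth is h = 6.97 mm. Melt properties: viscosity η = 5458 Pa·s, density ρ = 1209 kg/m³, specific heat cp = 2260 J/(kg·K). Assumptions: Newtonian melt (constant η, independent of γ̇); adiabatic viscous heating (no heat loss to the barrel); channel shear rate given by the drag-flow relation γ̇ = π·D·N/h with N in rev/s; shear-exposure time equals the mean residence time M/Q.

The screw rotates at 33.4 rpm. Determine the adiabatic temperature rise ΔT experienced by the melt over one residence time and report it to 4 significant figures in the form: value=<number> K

value=25.32 K

Convert throughput: Q = 284.1 kg/h = 284.1/3600 = 0.0789167 kg/s
t_res = M / Q_s = 1.57 / 0.0789167 = 19.8944 s
Convert to SI: D = 0.1006 m, h = 0.00697 m, N = 33.4/60 = 0.556667 rev/s
Shear rate: γ̇ = πDN/h = π·0.1006·0.556667/0.00697 = 25.2412 s⁻¹
ΔT = η·γ̇²·t_res / (ρ·cp) = 5458 · (25.2412)² · 19.8944 / (1209 · 2260) = 25.3192 K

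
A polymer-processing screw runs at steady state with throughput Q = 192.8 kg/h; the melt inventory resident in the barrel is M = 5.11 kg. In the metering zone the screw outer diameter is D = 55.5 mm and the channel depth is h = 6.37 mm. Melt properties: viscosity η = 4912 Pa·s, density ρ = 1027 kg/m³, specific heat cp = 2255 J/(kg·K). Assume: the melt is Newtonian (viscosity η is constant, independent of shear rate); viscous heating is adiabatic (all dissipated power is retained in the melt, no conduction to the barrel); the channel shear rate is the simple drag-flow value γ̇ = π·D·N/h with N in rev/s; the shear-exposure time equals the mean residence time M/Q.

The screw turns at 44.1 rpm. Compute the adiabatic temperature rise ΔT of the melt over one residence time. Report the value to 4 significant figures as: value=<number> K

Throughput in SI: Q_s = 192.8 kg/h ÷ 3600 s/h = 0.0535556 kg/s
t_res = M / Q_s = 5.11 / 0.0535556 = 95.4149 s
Geometry in metres: D = 55.5 mm → 0.0555 m, h = 6.37 mm → 0.00637 m; screw speed N = 44.1 rpm = 0.735 rev/s
γ̇ = π·D·N / h = π · 0.0555 · 0.735 / 0.00637 = 20.1183 s⁻¹
ΔT = η·γ̇²·t_res/(ρ·cp) = [4912 × 20.1183² × 95.4149] / [1027 × 2255] = 81.9104 K

value=81.91 K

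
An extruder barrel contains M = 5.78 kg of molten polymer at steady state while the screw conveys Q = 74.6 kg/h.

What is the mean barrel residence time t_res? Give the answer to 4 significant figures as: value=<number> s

Throughput in SI: Q_s = 74.6 kg/h ÷ 3600 s/h = 0.0207222 kg/s
t_res = M / Q_s = 5.78 ÷ 0.0207222 = 278.928 s

value=278.9 s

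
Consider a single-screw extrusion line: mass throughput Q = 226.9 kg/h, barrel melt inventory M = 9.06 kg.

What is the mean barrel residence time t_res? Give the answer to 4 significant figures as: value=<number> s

Throughput in SI: Q_s = 226.9 kg/h ÷ 3600 s/h = 0.0630278 kg/s
Mean residence time: t_res = M/Q_s = 9.06 kg / 0.0630278 kg/s = 143.746 s

value=143.7 s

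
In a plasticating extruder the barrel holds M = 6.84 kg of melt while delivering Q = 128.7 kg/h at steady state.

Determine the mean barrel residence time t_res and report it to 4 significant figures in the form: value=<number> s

Q_s = Q / 3600 = 128.7 / 3600 = 0.03575 kg/s
t_res = M / Q_s = 6.84 / 0.03575 = 191.329 s

value=191.3 s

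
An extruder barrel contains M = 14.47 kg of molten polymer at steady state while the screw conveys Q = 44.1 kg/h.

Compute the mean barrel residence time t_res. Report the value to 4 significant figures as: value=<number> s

value=1181. s

Throughput in SI: Q_s = 44.1 kg/h ÷ 3600 s/h = 0.01225 kg/s
Mean residence time: t_res = M/Q_s = 14.47 kg / 0.01225 kg/s = 1181.22 s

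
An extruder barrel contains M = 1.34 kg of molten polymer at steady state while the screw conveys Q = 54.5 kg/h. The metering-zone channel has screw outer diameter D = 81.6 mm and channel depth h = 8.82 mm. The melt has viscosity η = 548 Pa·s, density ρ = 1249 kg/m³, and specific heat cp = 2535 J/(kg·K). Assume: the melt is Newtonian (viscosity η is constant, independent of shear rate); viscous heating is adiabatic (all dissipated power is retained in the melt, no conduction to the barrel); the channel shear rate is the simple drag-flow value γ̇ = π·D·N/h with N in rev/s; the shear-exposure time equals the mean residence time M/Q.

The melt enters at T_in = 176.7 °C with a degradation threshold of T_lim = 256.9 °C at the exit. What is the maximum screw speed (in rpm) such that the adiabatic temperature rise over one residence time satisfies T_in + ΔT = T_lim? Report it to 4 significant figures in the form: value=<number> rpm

value=149.4 rpm

Convert throughput: Q = 54.5 kg/h = 54.5/3600 = 0.0151389 kg/s
Mean residence time: t_res = M/Q_s = 1.34 kg / 0.0151389 kg/s = 88.5138 s
Convert to metres: D = 0.0816 m, h = 0.00882 m
ΔT_a = T_lim − T_in = 256.9 − 176.7 = 80.2 K
γ̇_max² = ΔT_a·ρ·cp / (η·t_res) = [80.2 × 1249 × 2535] / [548 × 88.5138] = 5235.08 s⁻²
γ̇_max = √5235.08 = 72.3539 s⁻¹
Solve γ̇ = πDN/h for N: N_max = γ̇_max·h/(π·D) = 72.3539 × 0.00882 / (π × 0.0816) = 2.48937 rev/s = 149.362 rpm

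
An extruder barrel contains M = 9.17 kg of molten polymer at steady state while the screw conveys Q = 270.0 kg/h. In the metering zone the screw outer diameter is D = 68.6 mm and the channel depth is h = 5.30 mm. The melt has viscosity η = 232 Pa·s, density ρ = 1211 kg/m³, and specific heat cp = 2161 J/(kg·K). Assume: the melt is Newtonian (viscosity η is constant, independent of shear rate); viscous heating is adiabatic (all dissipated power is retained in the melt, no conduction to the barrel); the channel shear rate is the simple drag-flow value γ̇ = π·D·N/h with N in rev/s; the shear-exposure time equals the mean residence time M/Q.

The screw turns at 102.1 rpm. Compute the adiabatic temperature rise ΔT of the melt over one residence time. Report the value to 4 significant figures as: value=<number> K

Q_s = Q / 3600 = 270.0 / 3600 = 0.075 kg/s
t_res = M / Q_s = 9.17 ÷ 0.075 = 122.267 s
D = 68.6 mm = 0.0686 m;  h = 5.30 mm = 0.0053 m;  N = 102.1 rpm / 60 = 1.70167 rev/s
γ̇ = π·D·N / h = π · 0.0686 · 1.70167 / 0.0053 = 69.1947 s⁻¹
ΔT = η·γ̇²·t_res / (ρ·cp) = 232 · (69.1947)² · 122.267 / (1211 · 2161) = 51.897 K

value=51.90 K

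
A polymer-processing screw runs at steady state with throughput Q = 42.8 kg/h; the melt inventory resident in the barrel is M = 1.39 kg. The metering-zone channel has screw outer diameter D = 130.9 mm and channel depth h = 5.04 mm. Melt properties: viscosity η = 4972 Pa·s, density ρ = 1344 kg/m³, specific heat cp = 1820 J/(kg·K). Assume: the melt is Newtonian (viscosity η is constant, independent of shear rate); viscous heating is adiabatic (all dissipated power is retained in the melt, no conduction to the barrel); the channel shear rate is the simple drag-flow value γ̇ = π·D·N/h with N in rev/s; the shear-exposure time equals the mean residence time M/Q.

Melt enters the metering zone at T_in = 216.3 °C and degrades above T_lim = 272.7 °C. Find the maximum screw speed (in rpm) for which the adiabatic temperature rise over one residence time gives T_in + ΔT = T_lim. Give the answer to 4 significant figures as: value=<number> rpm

value=11.33 rpm

Convert throughput: Q = 42.8 kg/h = 42.8/3600 = 0.0118889 kg/s
t_res = M / Q_s = 1.39 / 0.0118889 = 116.916 s
D = 130.9 mm = 0.1309 m;  h = 5.04 mm = 0.00504 m
ΔT_a = T_lim − T_in = 272.7 − 216.3 = 56.4 K
γ̇_max² = ΔT_a·ρ·cp/(η·t_res) = 56.4·1344·1820/(4972·116.916) = 237.326 s⁻²
Take the square root: γ̇_max = √(237.326) = 15.4054 s⁻¹
N_max = γ̇_max h / (πD) = 15.4054·0.00504/(π·0.1309) = 0.188805 rev/s → ×60 = 11.3283 rpm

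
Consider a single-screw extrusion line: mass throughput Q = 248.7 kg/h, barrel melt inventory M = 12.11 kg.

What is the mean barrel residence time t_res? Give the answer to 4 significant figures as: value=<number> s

Convert throughput: Q = 248.7 kg/h = 248.7/3600 = 0.0690833 kg/s
t_res = M / Q_s = 12.11 / 0.0690833 = 175.296 s

value=175.3 s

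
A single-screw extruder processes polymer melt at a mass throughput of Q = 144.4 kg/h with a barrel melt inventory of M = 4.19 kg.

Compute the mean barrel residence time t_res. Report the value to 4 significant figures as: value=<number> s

value=104.5 s

Throughput in SI: Q_s = 144.4 kg/h ÷ 3600 s/h = 0.0401111 kg/s
t_res = M / Q_s = 4.19 / 0.0401111 = 104.46 s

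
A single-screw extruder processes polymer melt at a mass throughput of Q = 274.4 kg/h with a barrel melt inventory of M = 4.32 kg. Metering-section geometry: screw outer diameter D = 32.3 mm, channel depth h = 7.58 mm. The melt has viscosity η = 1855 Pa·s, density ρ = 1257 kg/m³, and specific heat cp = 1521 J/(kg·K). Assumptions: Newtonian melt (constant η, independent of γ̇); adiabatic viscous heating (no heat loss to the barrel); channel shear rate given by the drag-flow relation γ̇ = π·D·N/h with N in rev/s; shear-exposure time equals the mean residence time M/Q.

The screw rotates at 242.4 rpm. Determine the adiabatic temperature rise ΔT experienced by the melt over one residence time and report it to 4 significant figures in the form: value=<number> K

Convert throughput: Q = 274.4 kg/h = 274.4/3600 = 0.0762222 kg/s
t_res = M / Q_s = 4.32 ÷ 0.0762222 = 56.6764 s
Geometry in metres: D = 32.3 mm → 0.0323 m, h = 7.58 mm → 0.00758 m; screw speed N = 242.4 rpm = 4.04 rev/s
Shear rate: γ̇ = πDN/h = π·0.0323·4.04/0.00758 = 54.0835 s⁻¹
ΔT = η·γ̇²·t_res / (ρ·cp) = 1855 · (54.0835)² · 56.6764 / (1257 · 1521) = 160.846 K

value=160.8 K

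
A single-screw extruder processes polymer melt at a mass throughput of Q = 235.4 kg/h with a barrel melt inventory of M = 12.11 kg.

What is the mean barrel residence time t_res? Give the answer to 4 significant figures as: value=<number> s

value=185.2 s

Throughput in SI: Q_s = 235.4 kg/h ÷ 3600 s/h = 0.0653889 kg/s
t_res = M / Q_s = 12.11 / 0.0653889 = 185.2 s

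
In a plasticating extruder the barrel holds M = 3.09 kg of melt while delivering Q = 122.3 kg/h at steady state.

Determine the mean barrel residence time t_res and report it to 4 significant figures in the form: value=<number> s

Q_s = Q / 3600 = 122.3 / 3600 = 0.0339722 kg/s
t_res = M / Q_s = 3.09 ÷ 0.0339722 = 90.9567 s

value=90.96 s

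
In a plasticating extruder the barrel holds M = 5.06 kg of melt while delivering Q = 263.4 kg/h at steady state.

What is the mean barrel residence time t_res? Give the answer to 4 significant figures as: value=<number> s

value=69.16 s

Convert throughput: Q = 263.4 kg/h = 263.4/3600 = 0.0731667 kg/s
t_res = M / Q_s = 5.06 ÷ 0.0731667 = 69.1572 s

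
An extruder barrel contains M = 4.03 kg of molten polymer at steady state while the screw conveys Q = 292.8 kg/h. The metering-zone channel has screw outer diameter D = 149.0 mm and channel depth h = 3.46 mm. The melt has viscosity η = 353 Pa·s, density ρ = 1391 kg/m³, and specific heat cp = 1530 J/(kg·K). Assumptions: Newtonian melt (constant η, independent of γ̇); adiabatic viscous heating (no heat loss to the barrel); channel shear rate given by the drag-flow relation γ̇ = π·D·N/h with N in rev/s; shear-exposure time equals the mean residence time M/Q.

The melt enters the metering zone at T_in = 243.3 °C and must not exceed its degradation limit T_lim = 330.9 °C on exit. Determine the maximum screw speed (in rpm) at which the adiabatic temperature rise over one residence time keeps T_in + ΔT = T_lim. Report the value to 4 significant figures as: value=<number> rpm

value=45.79 rpm

Throughput in SI: Q_s = 292.8 kg/h ÷ 3600 s/h = 0.0813333 kg/s
Mean residence time: t_res = M/Q_s = 4.03 kg / 0.0813333 kg/s = 49.5492 s
Convert to metres: D = 0.149 m, h = 0.00346 m
Allowable rise: ΔT_a = T_lim − T_in = 330.9 − 243.3 = 87.6 K
γ̇_max² = ΔT_a·ρ·cp / (η·t_res) = [87.6 × 1391 × 1530] / [353 × 49.5492] = 10658.9 s⁻²
γ̇_max = √10658.9 = 103.242 s⁻¹
N_max = γ̇_max·h / (π·D) = 103.242 · 0.00346 / (π · 0.149) = 0.763125 rev/s = 45.7875 rpm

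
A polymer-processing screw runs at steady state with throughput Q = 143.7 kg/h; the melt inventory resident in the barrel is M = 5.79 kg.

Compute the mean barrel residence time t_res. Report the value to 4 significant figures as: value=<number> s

value=145.1 s

Convert throughput: Q = 143.7 kg/h = 143.7/3600 = 0.0399167 kg/s
t_res = M / Q_s = 5.79 ÷ 0.0399167 = 145.052 s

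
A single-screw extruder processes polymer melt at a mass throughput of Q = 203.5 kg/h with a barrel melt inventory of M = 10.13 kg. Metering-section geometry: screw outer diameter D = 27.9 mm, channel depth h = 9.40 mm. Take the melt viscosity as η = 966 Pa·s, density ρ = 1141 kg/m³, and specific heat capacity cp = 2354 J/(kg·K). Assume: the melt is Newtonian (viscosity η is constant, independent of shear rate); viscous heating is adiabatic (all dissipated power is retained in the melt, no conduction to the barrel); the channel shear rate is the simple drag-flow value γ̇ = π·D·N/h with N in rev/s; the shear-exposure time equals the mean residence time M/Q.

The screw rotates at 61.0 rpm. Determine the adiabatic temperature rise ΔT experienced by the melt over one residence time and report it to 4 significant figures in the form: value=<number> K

value=5.792 K

Throughput in SI: Q_s = 203.5 kg/h ÷ 3600 s/h = 0.0565278 kg/s
t_res = M / Q_s = 10.13 ÷ 0.0565278 = 179.204 s
Convert to SI: D = 0.0279 m, h = 0.0094 m, N = 61.0/60 = 1.01667 rev/s
γ̇ = π D N / h = (π)(0.0279)(1.01667) / 0.0094 = 9.47992 s⁻¹
ΔT = η·γ̇²·t_res / (ρ·cp) = 966 · (9.47992)² · 179.204 / (1141 · 2354) = 5.79218 K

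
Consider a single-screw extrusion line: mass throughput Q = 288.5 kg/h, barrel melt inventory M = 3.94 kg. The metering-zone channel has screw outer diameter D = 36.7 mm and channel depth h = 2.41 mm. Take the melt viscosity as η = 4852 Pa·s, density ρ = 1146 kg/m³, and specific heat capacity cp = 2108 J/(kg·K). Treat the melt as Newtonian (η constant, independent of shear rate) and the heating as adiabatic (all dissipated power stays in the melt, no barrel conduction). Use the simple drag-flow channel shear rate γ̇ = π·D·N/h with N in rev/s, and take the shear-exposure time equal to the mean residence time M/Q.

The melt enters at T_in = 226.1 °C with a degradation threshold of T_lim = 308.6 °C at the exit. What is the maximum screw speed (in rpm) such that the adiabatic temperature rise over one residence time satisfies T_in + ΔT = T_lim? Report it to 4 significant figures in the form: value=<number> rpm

Convert throughput: Q = 288.5 kg/h = 288.5/3600 = 0.0801389 kg/s
t_res = M / Q_s = 3.94 ÷ 0.0801389 = 49.1646 s
Convert to metres: D = 0.0367 m, h = 0.00241 m
Allowable rise: ΔT_a = T_lim − T_in = 308.6 − 226.1 = 82.5 K
γ̇_max² = ΔT_a·ρ·cp / (η·t_res) = [82.5 × 1146 × 2108] / [4852 × 49.1646] = 835.479 s⁻²
Take the square root: γ̇_max = √(835.479) = 28.9047 s⁻¹
N_max = γ̇_max h / (πD) = 28.9047·0.00241/(π·0.0367) = 0.604183 rev/s → ×60 = 36.251 rpm

value=36.25 rpm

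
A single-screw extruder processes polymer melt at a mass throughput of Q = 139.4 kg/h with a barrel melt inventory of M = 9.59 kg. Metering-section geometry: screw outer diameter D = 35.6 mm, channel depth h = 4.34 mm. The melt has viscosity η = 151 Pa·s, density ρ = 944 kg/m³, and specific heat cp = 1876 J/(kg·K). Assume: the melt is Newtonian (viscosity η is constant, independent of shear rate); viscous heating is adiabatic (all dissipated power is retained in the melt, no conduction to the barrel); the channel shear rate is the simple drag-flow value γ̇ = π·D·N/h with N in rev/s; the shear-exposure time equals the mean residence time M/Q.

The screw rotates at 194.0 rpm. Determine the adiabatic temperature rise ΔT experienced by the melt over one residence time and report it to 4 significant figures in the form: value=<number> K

value=146.6 K

Q_s = Q / 3600 = 139.4 / 3600 = 0.0387222 kg/s
t_res = M / Q_s = 9.59 / 0.0387222 = 247.661 s
Geometry in metres: D = 35.6 mm → 0.0356 m, h = 4.34 mm → 0.00434 m; screw speed N = 194.0 rpm = 3.23333 rev/s
Shear rate: γ̇ = πDN/h = π·0.0356·3.23333/0.00434 = 83.3222 s⁻¹
ΔT = η·γ̇²·t_res/(ρ·cp) = [151 × 83.3222² × 247.661] / [944 × 1876] = 146.606 K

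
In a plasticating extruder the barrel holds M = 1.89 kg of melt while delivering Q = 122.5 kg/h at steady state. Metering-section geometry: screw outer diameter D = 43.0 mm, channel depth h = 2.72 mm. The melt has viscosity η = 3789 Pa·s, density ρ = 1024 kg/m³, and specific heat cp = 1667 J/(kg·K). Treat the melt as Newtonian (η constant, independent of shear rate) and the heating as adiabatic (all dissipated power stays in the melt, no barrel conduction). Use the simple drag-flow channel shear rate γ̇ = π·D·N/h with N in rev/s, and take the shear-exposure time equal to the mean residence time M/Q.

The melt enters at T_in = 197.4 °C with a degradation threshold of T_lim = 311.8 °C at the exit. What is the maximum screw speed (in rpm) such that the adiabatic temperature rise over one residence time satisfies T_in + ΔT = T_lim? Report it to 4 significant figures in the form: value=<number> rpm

value=36.80 rpm

Convert throughput: Q = 122.5 kg/h = 122.5/3600 = 0.0340278 kg/s
Mean residence time: t_res = M/Q_s = 1.89 kg / 0.0340278 kg/s = 55.5429 s
Geometry in SI: D = 43.0 mm → 0.043 m, h = 2.72 mm → 0.00272 m
ΔT_a = T_lim − T_in = 311.8 °C − 197.4 °C = 114.4 K
Invert ΔT = ηγ̇²t_res/(ρcp) for γ̇: γ̇_max² = ΔT_a ρ cp / (η t_res) = 114.4·1024·1667 / (3789·55.5429) = 927.916 s⁻²
γ̇_max = √927.916 = 30.4617 s⁻¹
N_max = γ̇_max h / (πD) = 30.4617·0.00272/(π·0.043) = 0.613345 rev/s → ×60 = 36.8007 rpm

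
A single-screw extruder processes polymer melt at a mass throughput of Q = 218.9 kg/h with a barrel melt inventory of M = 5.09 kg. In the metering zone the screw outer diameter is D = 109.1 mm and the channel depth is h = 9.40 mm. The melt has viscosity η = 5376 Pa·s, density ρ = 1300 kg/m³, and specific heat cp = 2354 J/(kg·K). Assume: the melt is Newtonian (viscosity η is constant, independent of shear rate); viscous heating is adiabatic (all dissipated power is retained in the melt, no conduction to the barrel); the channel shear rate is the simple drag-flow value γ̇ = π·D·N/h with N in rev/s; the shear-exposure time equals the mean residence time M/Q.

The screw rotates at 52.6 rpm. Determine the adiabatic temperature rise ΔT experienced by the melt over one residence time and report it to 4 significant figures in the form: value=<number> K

value=150.3 K

Throughput in SI: Q_s = 218.9 kg/h ÷ 3600 s/h = 0.0608056 kg/s
t_res = M / Q_s = 5.09 ÷ 0.0608056 = 83.7095 s
Convert to SI: D = 0.1091 m, h = 0.0094 m, N = 52.6/60 = 0.876667 rev/s
γ̇ = π D N / h = (π)(0.1091)(0.876667) / 0.0094 = 31.9655 s⁻¹
Adiabatic rise: ΔT = η γ̇² t_res / (ρ cp) = 5376·(31.9655)²·83.7095 / (1300·2354) = 150.261 K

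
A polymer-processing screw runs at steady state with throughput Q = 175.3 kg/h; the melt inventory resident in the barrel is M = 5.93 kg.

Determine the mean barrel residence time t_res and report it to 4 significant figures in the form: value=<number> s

Throughput in SI: Q_s = 175.3 kg/h ÷ 3600 s/h = 0.0486944 kg/s
t_res = M / Q_s = 5.93 / 0.0486944 = 121.78 s

value=121.8 s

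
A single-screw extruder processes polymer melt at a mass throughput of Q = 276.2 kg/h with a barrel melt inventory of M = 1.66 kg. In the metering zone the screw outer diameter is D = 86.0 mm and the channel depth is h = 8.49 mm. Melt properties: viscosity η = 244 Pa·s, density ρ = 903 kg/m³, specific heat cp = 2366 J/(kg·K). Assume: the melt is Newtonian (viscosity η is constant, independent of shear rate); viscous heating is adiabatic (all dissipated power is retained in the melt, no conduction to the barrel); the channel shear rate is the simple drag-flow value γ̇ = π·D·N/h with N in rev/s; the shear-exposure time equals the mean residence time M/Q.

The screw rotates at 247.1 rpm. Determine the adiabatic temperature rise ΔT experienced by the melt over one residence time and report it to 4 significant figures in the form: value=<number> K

value=42.44 K

Q_s = Q / 3600 = 276.2 / 3600 = 0.0767222 kg/s
Mean residence time: t_res = M/Q_s = 1.66 kg / 0.0767222 kg/s = 21.6365 s
Geometry in metres: D = 86.0 mm → 0.086 m, h = 8.49 mm → 0.00849 m; screw speed N = 247.1 rpm = 4.11833 rev/s
γ̇ = π D N / h = (π)(0.086)(4.11833) / 0.00849 = 131.058 s⁻¹
ΔT = η·γ̇²·t_res / (ρ·cp) = 244 · (131.058)² · 21.6365 / (903 · 2366) = 42.4423 K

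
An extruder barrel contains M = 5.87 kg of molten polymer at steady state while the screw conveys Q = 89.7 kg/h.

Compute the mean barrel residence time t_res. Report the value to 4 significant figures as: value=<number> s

Throughput in SI: Q_s = 89.7 kg/h ÷ 3600 s/h = 0.0249167 kg/s
Mean residence time: t_res = M/Q_s = 5.87 kg / 0.0249167 kg/s = 235.585 s

value=235.6 s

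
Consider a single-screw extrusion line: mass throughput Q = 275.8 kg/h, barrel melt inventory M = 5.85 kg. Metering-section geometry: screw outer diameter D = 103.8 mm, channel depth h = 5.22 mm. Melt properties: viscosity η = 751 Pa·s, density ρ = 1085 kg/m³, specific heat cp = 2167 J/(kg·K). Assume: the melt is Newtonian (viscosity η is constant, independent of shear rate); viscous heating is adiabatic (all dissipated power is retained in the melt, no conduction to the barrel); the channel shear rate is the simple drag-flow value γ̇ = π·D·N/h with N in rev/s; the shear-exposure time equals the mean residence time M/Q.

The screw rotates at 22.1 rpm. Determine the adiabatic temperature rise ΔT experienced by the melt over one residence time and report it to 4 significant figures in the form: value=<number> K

Q_s = Q / 3600 = 275.8 / 3600 = 0.0766111 kg/s
t_res = M / Q_s = 5.85 ÷ 0.0766111 = 76.3597 s
Convert to SI: D = 0.1038 m, h = 0.00522 m, N = 22.1/60 = 0.368333 rev/s
Shear rate: γ̇ = πDN/h = π·0.1038·0.368333/0.00522 = 23.0101 s⁻¹
ΔT = η·γ̇²·t_res / (ρ·cp) = 751 · (23.0101)² · 76.3597 / (1085 · 2167) = 12.9137 K

value=12.91 K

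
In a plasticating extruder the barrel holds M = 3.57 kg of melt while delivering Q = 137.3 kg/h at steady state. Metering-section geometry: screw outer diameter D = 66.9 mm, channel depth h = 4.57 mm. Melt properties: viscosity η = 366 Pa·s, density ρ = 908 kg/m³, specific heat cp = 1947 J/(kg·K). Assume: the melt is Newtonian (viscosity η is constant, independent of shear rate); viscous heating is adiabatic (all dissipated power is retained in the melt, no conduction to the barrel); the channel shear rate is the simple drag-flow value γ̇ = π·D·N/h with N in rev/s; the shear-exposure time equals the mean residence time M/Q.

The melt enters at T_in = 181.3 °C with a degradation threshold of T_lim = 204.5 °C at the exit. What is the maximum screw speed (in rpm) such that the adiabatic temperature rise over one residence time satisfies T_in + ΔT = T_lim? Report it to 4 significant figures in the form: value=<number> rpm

value=45.14 rpm

Throughput in SI: Q_s = 137.3 kg/h ÷ 3600 s/h = 0.0381389 kg/s
Mean residence time: t_res = M/Q_s = 3.57 kg / 0.0381389 kg/s = 93.6052 s
D = 66.9 mm = 0.0669 m;  h = 4.57 mm = 0.00457 m
Allowable rise: ΔT_a = T_lim − T_in = 204.5 − 181.3 = 23.2 K
Invert ΔT = ηγ̇²t_res/(ρcp) for γ̇: γ̇_max² = ΔT_a ρ cp / (η t_res) = 23.2·908·1947 / (366·93.6052) = 1197.18 s⁻²
Take the square root: γ̇_max = √(1197.18) = 34.6003 s⁻¹
N_max = γ̇_max h / (πD) = 34.6003·0.00457/(π·0.0669) = 0.752349 rev/s → ×60 = 45.141 rpm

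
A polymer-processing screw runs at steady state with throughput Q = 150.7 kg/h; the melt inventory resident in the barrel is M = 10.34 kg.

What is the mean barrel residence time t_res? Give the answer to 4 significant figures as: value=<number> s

Convert throughput: Q = 150.7 kg/h = 150.7/3600 = 0.0418611 kg/s
t_res = M / Q_s = 10.34 / 0.0418611 = 247.007 s

value=247.0 s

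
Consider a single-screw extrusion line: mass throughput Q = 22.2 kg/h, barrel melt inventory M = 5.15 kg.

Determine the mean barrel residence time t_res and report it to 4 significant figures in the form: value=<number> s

value=835.1 s

Convert throughput: Q = 22.2 kg/h = 22.2/3600 = 0.00616667 kg/s
t_res = M / Q_s = 5.15 ÷ 0.00616667 = 835.135 s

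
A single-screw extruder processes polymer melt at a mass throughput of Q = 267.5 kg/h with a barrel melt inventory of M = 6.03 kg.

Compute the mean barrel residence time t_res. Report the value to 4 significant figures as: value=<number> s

value=81.15 s

Convert throughput: Q = 267.5 kg/h = 267.5/3600 = 0.0743056 kg/s
t_res = M / Q_s = 6.03 ÷ 0.0743056 = 81.1514 s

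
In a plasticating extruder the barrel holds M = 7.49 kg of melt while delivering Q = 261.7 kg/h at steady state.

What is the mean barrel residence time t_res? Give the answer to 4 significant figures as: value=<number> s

value=103.0 s

Throughput in SI: Q_s = 261.7 kg/h ÷ 3600 s/h = 0.0726944 kg/s
t_res = M / Q_s = 7.49 / 0.0726944 = 103.034 s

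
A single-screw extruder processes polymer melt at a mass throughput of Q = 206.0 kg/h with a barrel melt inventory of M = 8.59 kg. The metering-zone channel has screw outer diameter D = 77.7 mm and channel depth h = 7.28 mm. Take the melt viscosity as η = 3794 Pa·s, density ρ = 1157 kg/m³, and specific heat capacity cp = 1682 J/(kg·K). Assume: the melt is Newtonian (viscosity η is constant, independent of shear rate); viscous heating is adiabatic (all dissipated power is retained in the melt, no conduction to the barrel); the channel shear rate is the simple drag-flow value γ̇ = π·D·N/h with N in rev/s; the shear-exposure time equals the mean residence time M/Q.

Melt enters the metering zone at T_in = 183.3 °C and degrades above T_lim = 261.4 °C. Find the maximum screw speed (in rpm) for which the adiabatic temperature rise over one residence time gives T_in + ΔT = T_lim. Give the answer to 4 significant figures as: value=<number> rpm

value=29.23 rpm

Throughput in SI: Q_s = 206.0 kg/h ÷ 3600 s/h = 0.0572222 kg/s
t_res = M / Q_s = 8.59 / 0.0572222 = 150.117 s
Convert to metres: D = 0.0777 m, h = 0.00728 m
Allowable rise: ΔT_a = T_lim − T_in = 261.4 − 183.3 = 78.1 K
γ̇_max² = ΔT_a·ρ·cp / (η·t_res) = [78.1 × 1157 × 1682] / [3794 × 150.117] = 266.861 s⁻²
γ̇_max = √266.861 = 16.3359 s⁻¹
Solve γ̇ = πDN/h for N: N_max = γ̇_max·h/(π·D) = 16.3359 × 0.00728 / (π × 0.0777) = 0.487195 rev/s = 29.2317 rpm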